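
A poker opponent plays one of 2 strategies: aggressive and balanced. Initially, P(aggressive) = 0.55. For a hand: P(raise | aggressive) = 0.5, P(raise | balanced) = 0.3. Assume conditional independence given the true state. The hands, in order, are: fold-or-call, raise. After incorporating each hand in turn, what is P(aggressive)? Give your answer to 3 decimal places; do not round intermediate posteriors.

After 'fold-or-call': P(aggressive) = 0.5·0.5500 / (0.5·0.5500 + 0.7·0.4500) ≈ 0.4661
After 'raise': P(aggressive) = 0.5·0.4661 / (0.5·0.4661 + 0.3·0.5339) ≈ 0.5927

0.593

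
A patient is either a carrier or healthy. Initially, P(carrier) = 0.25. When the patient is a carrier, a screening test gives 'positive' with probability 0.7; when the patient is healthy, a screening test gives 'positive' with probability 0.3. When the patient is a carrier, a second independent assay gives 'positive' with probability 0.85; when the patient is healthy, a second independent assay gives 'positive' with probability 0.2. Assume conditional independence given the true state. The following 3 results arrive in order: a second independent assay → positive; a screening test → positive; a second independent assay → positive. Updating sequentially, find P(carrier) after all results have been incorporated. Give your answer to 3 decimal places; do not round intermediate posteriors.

0.934

Each posterior becomes the prior for the next update.
After a second independent assay='positive': P(carrier) = 0.85·0.2500 / (0.85·0.2500 + 0.2·0.7500) ≈ 0.5862
After a screening test='positive': P(carrier) = 0.7·0.5862 / (0.7·0.5862 + 0.3·0.4138) ≈ 0.7677
After a second independent assay='positive': P(carrier) = 0.85·0.7677 / (0.85·0.7677 + 0.2·0.2323) ≈ 0.9335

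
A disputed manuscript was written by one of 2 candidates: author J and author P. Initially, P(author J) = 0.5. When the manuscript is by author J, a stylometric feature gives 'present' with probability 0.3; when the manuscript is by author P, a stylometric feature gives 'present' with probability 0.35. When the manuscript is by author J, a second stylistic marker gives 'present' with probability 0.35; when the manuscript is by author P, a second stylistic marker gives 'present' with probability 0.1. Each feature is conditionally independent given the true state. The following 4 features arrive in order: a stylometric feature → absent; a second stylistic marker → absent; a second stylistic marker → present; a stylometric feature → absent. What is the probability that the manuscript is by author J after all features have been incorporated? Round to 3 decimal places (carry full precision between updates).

After a stylometric feature='absent': P(author J) = 0.7·0.5000 / (0.7·0.5000 + 0.65·0.5000) ≈ 0.5185
After a second stylistic marker='absent': P(author J) = 0.65·0.5185 / (0.65·0.5185 + 0.9·0.4815) ≈ 0.4375
After a second stylistic marker='present': P(author J) = 0.35·0.4375 / (0.35·0.4375 + 0.1·0.5625) ≈ 0.7313
After a stylometric feature='absent': P(author J) = 0.7·0.7313 / (0.7·0.7313 + 0.65·0.2687) ≈ 0.7457

0.746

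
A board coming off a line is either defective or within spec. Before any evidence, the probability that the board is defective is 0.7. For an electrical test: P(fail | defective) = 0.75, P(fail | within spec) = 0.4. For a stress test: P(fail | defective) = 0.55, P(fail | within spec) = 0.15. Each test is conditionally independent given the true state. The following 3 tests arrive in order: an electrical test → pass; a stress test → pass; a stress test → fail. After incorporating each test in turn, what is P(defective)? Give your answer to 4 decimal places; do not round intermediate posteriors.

After an electrical test='pass': P(defective) = 0.25·0.7000 / (0.25·0.7000 + 0.6·0.3000) ≈ 0.4930
After a stress test='pass': P(defective) = 0.45·0.4930 / (0.45·0.4930 + 0.85·0.5070) ≈ 0.3398
After a stress test='fail': P(defective) = 0.55·0.3398 / (0.55·0.3398 + 0.15·0.6602) ≈ 0.6537

0.6537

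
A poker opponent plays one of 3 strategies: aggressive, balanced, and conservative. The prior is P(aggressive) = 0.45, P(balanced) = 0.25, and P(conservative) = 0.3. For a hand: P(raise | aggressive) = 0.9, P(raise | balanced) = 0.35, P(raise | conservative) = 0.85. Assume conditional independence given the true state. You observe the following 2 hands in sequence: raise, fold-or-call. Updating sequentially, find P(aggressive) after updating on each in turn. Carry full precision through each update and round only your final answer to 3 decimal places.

0.299

After 'raise': normaliser = 0.9·0.4500 + 0.35·0.2500 + 0.85·0.3000; P(aggressive) ≈ 0.5418, P(balanced) ≈ 0.1171, P(conservative) ≈ 0.3411
After 'fold-or-call': normaliser = 0.1·0.5418 + 0.65·0.1171 + 0.15·0.3411; P(aggressive) ≈ 0.2986, P(balanced) ≈ 0.4194, P(conservative) ≈ 0.2820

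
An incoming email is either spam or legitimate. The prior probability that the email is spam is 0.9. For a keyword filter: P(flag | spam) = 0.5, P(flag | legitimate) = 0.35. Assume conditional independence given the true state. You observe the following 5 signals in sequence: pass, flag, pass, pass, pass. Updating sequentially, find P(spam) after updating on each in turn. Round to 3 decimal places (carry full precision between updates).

0.818

After 'pass': P(spam) = 0.5·0.9000 / (0.5·0.9000 + 0.65·0.1000) ≈ 0.8738
After 'flag': P(spam) = 0.5·0.8738 / (0.5·0.8738 + 0.35·0.1262) ≈ 0.9082
After 'pass': P(spam) = 0.5·0.9082 / (0.5·0.9082 + 0.65·0.0918) ≈ 0.8838
After 'pass': P(spam) = 0.5·0.8838 / (0.5·0.8838 + 0.65·0.1162) ≈ 0.8541
After 'pass': P(spam) = 0.5·0.8541 / (0.5·0.8541 + 0.65·0.1459) ≈ 0.8182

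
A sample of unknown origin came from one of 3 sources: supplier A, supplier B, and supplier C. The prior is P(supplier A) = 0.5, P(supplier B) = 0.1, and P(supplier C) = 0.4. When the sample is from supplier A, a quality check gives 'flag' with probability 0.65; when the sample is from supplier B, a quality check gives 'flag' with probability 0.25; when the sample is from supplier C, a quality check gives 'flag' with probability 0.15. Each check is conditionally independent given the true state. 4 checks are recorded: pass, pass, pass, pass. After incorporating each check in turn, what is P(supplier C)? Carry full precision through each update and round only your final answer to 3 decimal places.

Each posterior becomes the prior for the next update.
After 'pass': normaliser = 0.35·0.5000 + 0.75·0.1000 + 0.85·0.4000; P(supplier A) ≈ 0.2966, P(supplier B) ≈ 0.1271, P(supplier C) ≈ 0.5763
After 'pass': normaliser = 0.35·0.2966 + 0.75·0.1271 + 0.85·0.5763; P(supplier A) ≈ 0.1507, P(supplier B) ≈ 0.1384, P(supplier C) ≈ 0.7109
After 'pass': normaliser = 0.35·0.1507 + 0.75·0.1384 + 0.85·0.7109; P(supplier A) ≈ 0.0693, P(supplier B) ≈ 0.1364, P(supplier C) ≈ 0.7943
After 'pass': normaliser = 0.35·0.0693 + 0.75·0.1364 + 0.85·0.7943; P(supplier A) ≈ 0.0303, P(supplier B) ≈ 0.1276, P(supplier C) ≈ 0.8421

0.842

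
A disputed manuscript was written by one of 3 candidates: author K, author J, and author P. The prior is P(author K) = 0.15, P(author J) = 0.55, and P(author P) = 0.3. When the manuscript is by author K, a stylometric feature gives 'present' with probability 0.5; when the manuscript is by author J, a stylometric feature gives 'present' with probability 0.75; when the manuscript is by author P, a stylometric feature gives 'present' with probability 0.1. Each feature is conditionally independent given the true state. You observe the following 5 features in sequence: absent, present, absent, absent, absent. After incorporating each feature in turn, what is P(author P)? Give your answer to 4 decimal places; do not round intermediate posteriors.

After 'absent': normaliser = 0.5·0.1500 + 0.25·0.5500 + 0.9·0.3000; P(author K) ≈ 0.1554, P(author J) ≈ 0.2850, P(author P) ≈ 0.5596
After 'present': normaliser = 0.5·0.1554 + 0.75·0.2850 + 0.1·0.5596; P(author K) ≈ 0.2237, P(author J) ≈ 0.6152, P(author P) ≈ 0.1611
After 'absent': normaliser = 0.5·0.2237 + 0.25·0.6152 + 0.9·0.1611; P(author K) ≈ 0.2724, P(author J) ≈ 0.3746, P(author P) ≈ 0.3530
After 'absent': normaliser = 0.5·0.2724 + 0.25·0.3746 + 0.9·0.3530; P(author K) ≈ 0.2487, P(author J) ≈ 0.1710, P(author P) ≈ 0.5803
After 'absent': normaliser = 0.5·0.2487 + 0.25·0.1710 + 0.9·0.5803; P(author K) ≈ 0.1804, P(author J) ≈ 0.0620, P(author P) ≈ 0.7576

0.7576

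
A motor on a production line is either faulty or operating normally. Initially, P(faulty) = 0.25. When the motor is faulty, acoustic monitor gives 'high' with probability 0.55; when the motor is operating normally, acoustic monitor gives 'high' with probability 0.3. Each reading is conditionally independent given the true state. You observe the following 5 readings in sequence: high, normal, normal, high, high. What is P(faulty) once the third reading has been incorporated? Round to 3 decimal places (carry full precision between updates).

After 'high': P(faulty) = 0.55·0.2500 / (0.55·0.2500 + 0.3·0.7500) ≈ 0.3793
After 'normal': P(faulty) = 0.45·0.3793 / (0.45·0.3793 + 0.7·0.6207) ≈ 0.2821
After 'normal': P(faulty) = 0.45·0.2821 / (0.45·0.2821 + 0.7·0.7179) ≈ 0.2016

0.202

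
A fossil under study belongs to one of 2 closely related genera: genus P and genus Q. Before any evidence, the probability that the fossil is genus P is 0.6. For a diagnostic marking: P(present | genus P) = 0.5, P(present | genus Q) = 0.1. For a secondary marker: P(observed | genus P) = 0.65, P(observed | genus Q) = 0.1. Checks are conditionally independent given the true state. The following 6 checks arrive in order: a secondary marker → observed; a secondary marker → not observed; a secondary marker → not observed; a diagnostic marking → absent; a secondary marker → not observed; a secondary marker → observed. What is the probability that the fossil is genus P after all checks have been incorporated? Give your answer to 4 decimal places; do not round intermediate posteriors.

After a secondary marker='observed': P(genus P) = 0.65·0.6000 / (0.65·0.6000 + 0.1·0.4000) ≈ 0.9070
After a secondary marker='not observed': P(genus P) = 0.35·0.9070 / (0.35·0.9070 + 0.9·0.0930) ≈ 0.7913
After a secondary marker='not observed': P(genus P) = 0.35·0.7913 / (0.35·0.7913 + 0.9·0.2087) ≈ 0.5959
After a diagnostic marking='absent': P(genus P) = 0.5·0.5959 / (0.5·0.5959 + 0.9·0.4041) ≈ 0.4503
After a secondary marker='not observed': P(genus P) = 0.35·0.4503 / (0.35·0.4503 + 0.9·0.5497) ≈ 0.2416
After a secondary marker='observed': P(genus P) = 0.65·0.2416 / (0.65·0.2416 + 0.1·0.7584) ≈ 0.6743

0.6743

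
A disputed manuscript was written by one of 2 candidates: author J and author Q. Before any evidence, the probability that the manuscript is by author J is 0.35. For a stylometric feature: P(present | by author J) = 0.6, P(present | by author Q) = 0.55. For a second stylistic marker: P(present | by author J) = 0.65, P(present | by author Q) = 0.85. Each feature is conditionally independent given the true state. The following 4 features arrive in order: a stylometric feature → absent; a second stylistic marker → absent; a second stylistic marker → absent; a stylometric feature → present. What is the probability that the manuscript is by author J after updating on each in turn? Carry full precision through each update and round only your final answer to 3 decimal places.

0.740

After a stylometric feature='absent': P(author J) = 0.4·0.3500 / (0.4·0.3500 + 0.45·0.6500) ≈ 0.3237
After a second stylistic marker='absent': P(author J) = 0.35·0.3237 / (0.35·0.3237 + 0.15·0.6763) ≈ 0.5276
After a second stylistic marker='absent': P(author J) = 0.35·0.5276 / (0.35·0.5276 + 0.15·0.4724) ≈ 0.7227
After a stylometric feature='present': P(author J) = 0.6·0.7227 / (0.6·0.7227 + 0.55·0.2773) ≈ 0.7398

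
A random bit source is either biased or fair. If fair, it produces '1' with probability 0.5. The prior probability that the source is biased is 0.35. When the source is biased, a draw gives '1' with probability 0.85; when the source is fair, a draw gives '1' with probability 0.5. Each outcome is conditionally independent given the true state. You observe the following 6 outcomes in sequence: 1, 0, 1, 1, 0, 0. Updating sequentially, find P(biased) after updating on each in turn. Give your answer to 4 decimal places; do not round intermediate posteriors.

0.0667

After '1': P(biased) = 0.85·0.3500 / (0.85·0.3500 + 0.5·0.6500) ≈ 0.4779
After '0': P(biased) = 0.15·0.4779 / (0.15·0.4779 + 0.5·0.5221) ≈ 0.2154
After '1': P(biased) = 0.85·0.2154 / (0.85·0.2154 + 0.5·0.7846) ≈ 0.3183
After '1': P(biased) = 0.85·0.3183 / (0.85·0.3183 + 0.5·0.6817) ≈ 0.4425
After '0': P(biased) = 0.15·0.4425 / (0.15·0.4425 + 0.5·0.5575) ≈ 0.1923
After '0': P(biased) = 0.15·0.1923 / (0.15·0.1923 + 0.5·0.8077) ≈ 0.0667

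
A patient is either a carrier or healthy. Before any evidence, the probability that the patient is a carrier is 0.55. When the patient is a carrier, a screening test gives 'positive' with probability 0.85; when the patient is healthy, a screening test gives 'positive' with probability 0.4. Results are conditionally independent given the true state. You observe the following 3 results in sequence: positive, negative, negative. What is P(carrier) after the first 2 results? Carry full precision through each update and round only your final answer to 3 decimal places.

0.394

Apply Bayes' rule sequentially, carrying P(carrier) forward.
After 'positive': P(carrier) = 0.85·0.5500 / (0.85·0.5500 + 0.4·0.4500) ≈ 0.7220
After 'negative': P(carrier) = 0.15·0.7220 / (0.15·0.7220 + 0.6·0.2780) ≈ 0.3937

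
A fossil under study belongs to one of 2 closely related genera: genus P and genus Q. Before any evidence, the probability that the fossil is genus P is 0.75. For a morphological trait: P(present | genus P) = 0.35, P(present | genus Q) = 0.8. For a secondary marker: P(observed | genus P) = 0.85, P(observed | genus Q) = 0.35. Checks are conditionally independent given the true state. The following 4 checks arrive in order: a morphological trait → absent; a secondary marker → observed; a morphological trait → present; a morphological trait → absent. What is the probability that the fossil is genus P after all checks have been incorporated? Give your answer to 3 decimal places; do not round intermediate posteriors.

0.971

After a morphological trait='absent': P(genus P) = 0.65·0.7500 / (0.65·0.7500 + 0.2·0.2500) ≈ 0.9070
After a secondary marker='observed': P(genus P) = 0.85·0.9070 / (0.85·0.9070 + 0.35·0.0930) ≈ 0.9595
After a morphological trait='present': P(genus P) = 0.35·0.9595 / (0.35·0.9595 + 0.8·0.0405) ≈ 0.9120
After a morphological trait='absent': P(genus P) = 0.65·0.9120 / (0.65·0.9120 + 0.2·0.0880) ≈ 0.9712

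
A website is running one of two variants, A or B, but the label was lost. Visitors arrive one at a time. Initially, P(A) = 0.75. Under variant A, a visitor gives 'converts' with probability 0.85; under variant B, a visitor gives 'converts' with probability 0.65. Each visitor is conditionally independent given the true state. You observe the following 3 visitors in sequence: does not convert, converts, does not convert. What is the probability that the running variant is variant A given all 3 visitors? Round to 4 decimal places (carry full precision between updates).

Apply Bayes' rule sequentially, carrying P(A) forward.
After 'does not convert': P(A) = 0.15·0.7500 / (0.15·0.7500 + 0.35·0.2500) ≈ 0.5625
After 'converts': P(A) = 0.85·0.5625 / (0.85·0.5625 + 0.65·0.4375) ≈ 0.6270
After 'does not convert': P(A) = 0.15·0.6270 / (0.15·0.6270 + 0.35·0.3730) ≈ 0.4188

0.4188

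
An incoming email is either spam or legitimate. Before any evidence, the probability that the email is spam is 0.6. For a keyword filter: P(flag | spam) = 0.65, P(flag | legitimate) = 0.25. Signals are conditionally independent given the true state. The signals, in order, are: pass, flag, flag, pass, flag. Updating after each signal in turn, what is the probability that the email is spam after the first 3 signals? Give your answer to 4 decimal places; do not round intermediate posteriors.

After 'pass': P(spam) = 0.35·0.6000 / (0.35·0.6000 + 0.75·0.4000) ≈ 0.4118
After 'flag': P(spam) = 0.65·0.4118 / (0.65·0.4118 + 0.25·0.5882) ≈ 0.6454
After 'flag': P(spam) = 0.65·0.6454 / (0.65·0.6454 + 0.25·0.3546) ≈ 0.8255

0.8255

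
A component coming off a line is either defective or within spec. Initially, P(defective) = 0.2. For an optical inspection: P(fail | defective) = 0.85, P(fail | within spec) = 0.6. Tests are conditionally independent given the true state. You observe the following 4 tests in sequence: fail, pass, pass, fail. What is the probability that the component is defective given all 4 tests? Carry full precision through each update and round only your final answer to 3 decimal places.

0.066

After 'fail': P(defective) = 0.85·0.2000 / (0.85·0.2000 + 0.6·0.8000) ≈ 0.2615
After 'pass': P(defective) = 0.15·0.2615 / (0.15·0.2615 + 0.4·0.7385) ≈ 0.1172
After 'pass': P(defective) = 0.15·0.1172 / (0.15·0.1172 + 0.4·0.8828) ≈ 0.0474
After 'fail': P(defective) = 0.85·0.0474 / (0.85·0.0474 + 0.6·0.9526) ≈ 0.0659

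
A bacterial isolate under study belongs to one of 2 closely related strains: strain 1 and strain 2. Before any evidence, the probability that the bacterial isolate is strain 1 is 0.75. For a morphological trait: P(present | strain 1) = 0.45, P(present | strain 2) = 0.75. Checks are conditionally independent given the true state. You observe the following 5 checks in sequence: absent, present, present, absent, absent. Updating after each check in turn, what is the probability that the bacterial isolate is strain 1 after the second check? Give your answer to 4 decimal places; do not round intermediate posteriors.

After 'absent': P(strain 1) = 0.55·0.7500 / (0.55·0.7500 + 0.25·0.2500) ≈ 0.8684
After 'present': P(strain 1) = 0.45·0.8684 / (0.45·0.8684 + 0.75·0.1316) ≈ 0.7984

0.7984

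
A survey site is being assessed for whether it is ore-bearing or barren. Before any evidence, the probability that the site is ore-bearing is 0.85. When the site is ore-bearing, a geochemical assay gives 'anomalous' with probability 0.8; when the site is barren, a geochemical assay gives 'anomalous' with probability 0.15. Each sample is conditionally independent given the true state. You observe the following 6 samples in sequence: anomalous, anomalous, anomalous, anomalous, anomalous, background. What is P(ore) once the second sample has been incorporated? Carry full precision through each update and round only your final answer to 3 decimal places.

Each posterior becomes the prior for the next update.
After 'anomalous': P(ore) = 0.8·0.8500 / (0.8·0.8500 + 0.15·0.1500) ≈ 0.9680
After 'anomalous': P(ore) = 0.8·0.9680 / (0.8·0.9680 + 0.15·0.0320) ≈ 0.9938

0.994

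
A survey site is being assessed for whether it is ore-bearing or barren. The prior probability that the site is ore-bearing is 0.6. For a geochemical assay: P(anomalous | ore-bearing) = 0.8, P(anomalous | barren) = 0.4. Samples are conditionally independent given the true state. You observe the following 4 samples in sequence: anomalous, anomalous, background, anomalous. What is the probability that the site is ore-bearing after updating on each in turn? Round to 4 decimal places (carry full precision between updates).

After 'anomalous': P(ore) = 0.8·0.6000 / (0.8·0.6000 + 0.4·0.4000) ≈ 0.7500
After 'anomalous': P(ore) = 0.8·0.7500 / (0.8·0.7500 + 0.4·0.2500) ≈ 0.8571
After 'background': P(ore) = 0.2·0.8571 / (0.2·0.8571 + 0.6·0.1429) ≈ 0.6667
After 'anomalous': P(ore) = 0.8·0.6667 / (0.8·0.6667 + 0.4·0.3333) ≈ 0.8000

0.8000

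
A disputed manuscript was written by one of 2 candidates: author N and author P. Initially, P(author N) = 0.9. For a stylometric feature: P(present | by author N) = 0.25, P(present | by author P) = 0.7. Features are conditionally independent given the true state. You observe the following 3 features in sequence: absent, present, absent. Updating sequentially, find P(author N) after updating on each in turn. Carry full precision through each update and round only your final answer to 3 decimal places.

0.953

After 'absent': P(author N) = 0.75·0.9000 / (0.75·0.9000 + 0.3·0.1000) ≈ 0.9574
After 'present': P(author N) = 0.25·0.9574 / (0.25·0.9574 + 0.7·0.0426) ≈ 0.8893
After 'absent': P(author N) = 0.75·0.8893 / (0.75·0.8893 + 0.3·0.1107) ≈ 0.9526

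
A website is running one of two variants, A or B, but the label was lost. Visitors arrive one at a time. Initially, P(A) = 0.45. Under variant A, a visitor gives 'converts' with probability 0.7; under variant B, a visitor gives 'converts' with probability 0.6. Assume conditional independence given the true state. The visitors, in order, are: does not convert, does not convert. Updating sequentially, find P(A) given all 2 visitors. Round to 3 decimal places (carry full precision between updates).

Each posterior becomes the prior for the next update.
After 'does not convert': P(A) = 0.3·0.4500 / (0.3·0.4500 + 0.4·0.5500) ≈ 0.3803
After 'does not convert': P(A) = 0.3·0.3803 / (0.3·0.3803 + 0.4·0.6197) ≈ 0.3152

0.315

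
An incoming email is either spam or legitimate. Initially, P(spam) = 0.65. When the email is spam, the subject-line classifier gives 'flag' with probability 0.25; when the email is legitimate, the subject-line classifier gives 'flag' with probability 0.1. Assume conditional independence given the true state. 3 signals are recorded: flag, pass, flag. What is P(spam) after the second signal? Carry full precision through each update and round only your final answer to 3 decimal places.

0.795

After 'flag': P(spam) = 0.25·0.6500 / (0.25·0.6500 + 0.1·0.3500) ≈ 0.8228
After 'pass': P(spam) = 0.75·0.8228 / (0.75·0.8228 + 0.9·0.1772) ≈ 0.7946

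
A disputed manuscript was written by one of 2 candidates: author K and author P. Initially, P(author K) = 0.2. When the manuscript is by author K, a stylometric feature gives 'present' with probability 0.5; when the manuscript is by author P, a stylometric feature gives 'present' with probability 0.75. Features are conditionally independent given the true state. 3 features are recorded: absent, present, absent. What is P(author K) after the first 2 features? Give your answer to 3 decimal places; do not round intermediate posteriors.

Each posterior becomes the prior for the next update.
After 'absent': P(author K) = 0.5·0.2000 / (0.5·0.2000 + 0.25·0.8000) ≈ 0.3333
After 'present': P(author K) = 0.5·0.3333 / (0.5·0.3333 + 0.75·0.6667) ≈ 0.2500

0.250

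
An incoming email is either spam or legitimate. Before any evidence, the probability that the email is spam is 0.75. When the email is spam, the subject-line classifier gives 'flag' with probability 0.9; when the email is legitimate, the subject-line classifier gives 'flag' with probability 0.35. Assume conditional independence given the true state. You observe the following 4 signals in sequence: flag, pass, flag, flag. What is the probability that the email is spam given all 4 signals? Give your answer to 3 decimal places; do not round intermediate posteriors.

After 'flag': P(spam) = 0.9·0.7500 / (0.9·0.7500 + 0.35·0.2500) ≈ 0.8852
After 'pass': P(spam) = 0.1·0.8852 / (0.1·0.8852 + 0.65·0.1148) ≈ 0.5427
After 'flag': P(spam) = 0.9·0.5427 / (0.9·0.5427 + 0.35·0.4573) ≈ 0.7532
After 'flag': P(spam) = 0.9·0.7532 / (0.9·0.7532 + 0.35·0.2468) ≈ 0.8870

0.887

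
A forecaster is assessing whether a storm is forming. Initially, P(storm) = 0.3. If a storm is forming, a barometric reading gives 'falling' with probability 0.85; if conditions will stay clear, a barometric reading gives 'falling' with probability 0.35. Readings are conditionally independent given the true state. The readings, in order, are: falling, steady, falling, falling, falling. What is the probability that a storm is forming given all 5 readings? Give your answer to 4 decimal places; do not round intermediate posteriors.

After 'falling': P(storm) = 0.85·0.3000 / (0.85·0.3000 + 0.35·0.7000) ≈ 0.5100
After 'steady': P(storm) = 0.15·0.5100 / (0.15·0.5100 + 0.65·0.4900) ≈ 0.1937
After 'falling': P(storm) = 0.85·0.1937 / (0.85·0.1937 + 0.35·0.8063) ≈ 0.3684
After 'falling': P(storm) = 0.85·0.3684 / (0.85·0.3684 + 0.35·0.6316) ≈ 0.5862
After 'falling': P(storm) = 0.85·0.5862 / (0.85·0.5862 + 0.35·0.4138) ≈ 0.7748

0.7748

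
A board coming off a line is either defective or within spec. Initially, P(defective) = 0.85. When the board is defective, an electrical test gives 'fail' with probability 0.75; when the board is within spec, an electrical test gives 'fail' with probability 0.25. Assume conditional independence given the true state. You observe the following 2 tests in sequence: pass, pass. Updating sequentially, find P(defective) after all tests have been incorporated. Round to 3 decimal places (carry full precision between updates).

0.386

After 'pass': P(defective) = 0.25·0.8500 / (0.25·0.8500 + 0.75·0.1500) ≈ 0.6538
After 'pass': P(defective) = 0.25·0.6538 / (0.25·0.6538 + 0.75·0.3462) ≈ 0.3864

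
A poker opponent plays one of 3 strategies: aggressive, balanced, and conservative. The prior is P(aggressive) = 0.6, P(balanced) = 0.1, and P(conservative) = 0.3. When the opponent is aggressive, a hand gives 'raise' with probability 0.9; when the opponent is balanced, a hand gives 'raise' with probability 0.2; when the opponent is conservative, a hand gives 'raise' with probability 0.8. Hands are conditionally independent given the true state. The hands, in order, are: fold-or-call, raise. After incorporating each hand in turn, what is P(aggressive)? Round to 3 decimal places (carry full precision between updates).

0.458

After 'fold-or-call': normaliser = 0.1·0.6000 + 0.8·0.1000 + 0.2·0.3000; P(aggressive) ≈ 0.3000, P(balanced) ≈ 0.4000, P(conservative) ≈ 0.3000
After 'raise': normaliser = 0.9·0.3000 + 0.2·0.4000 + 0.8·0.3000; P(aggressive) ≈ 0.4576, P(balanced) ≈ 0.1356, P(conservative) ≈ 0.4068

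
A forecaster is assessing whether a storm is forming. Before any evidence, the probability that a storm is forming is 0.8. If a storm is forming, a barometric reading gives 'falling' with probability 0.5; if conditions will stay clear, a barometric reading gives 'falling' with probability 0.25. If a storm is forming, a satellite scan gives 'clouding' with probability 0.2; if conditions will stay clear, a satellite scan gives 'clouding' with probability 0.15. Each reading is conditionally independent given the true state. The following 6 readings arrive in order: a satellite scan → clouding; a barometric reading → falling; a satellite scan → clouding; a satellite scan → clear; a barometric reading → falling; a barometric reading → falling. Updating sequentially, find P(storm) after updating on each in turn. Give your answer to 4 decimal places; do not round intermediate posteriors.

After a satellite scan='clouding': P(storm) = 0.2·0.8000 / (0.2·0.8000 + 0.15·0.2000) ≈ 0.8421
After a barometric reading='falling': P(storm) = 0.5·0.8421 / (0.5·0.8421 + 0.25·0.1579) ≈ 0.9143
After a satellite scan='clouding': P(storm) = 0.2·0.9143 / (0.2·0.9143 + 0.15·0.0857) ≈ 0.9343
After a satellite scan='clear': P(storm) = 0.8·0.9343 / (0.8·0.9343 + 0.85·0.0657) ≈ 0.9305
After a barometric reading='falling': P(storm) = 0.5·0.9305 / (0.5·0.9305 + 0.25·0.0695) ≈ 0.9640
After a barometric reading='falling': P(storm) = 0.5·0.9640 / (0.5·0.9640 + 0.25·0.0360) ≈ 0.9817

0.9817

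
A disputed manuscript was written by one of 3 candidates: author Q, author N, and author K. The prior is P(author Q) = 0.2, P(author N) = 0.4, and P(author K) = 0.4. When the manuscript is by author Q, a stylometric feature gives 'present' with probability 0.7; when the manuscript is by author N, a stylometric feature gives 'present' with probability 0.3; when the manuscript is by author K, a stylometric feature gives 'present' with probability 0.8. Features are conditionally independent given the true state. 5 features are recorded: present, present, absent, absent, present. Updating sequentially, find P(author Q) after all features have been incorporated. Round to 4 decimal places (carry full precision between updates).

0.3141

After 'present': normaliser = 0.7·0.2000 + 0.3·0.4000 + 0.8·0.4000; P(author Q) ≈ 0.2414, P(author N) ≈ 0.2069, P(author K) ≈ 0.5517
After 'present': normaliser = 0.7·0.2414 + 0.3·0.2069 + 0.8·0.5517; P(author Q) ≈ 0.2513, P(author N) ≈ 0.0923, P(author K) ≈ 0.6564
After 'absent': normaliser = 0.3·0.2513 + 0.7·0.0923 + 0.2·0.6564; P(author Q) ≈ 0.2779, P(author N) ≈ 0.2382, P(author K) ≈ 0.4839
After 'absent': normaliser = 0.3·0.2779 + 0.7·0.2382 + 0.2·0.4839; P(author Q) ≈ 0.2403, P(author N) ≈ 0.4807, P(author K) ≈ 0.2790
After 'present': normaliser = 0.7·0.2403 + 0.3·0.4807 + 0.8·0.2790; P(author Q) ≈ 0.3141, P(author N) ≈ 0.2692, P(author K) ≈ 0.4167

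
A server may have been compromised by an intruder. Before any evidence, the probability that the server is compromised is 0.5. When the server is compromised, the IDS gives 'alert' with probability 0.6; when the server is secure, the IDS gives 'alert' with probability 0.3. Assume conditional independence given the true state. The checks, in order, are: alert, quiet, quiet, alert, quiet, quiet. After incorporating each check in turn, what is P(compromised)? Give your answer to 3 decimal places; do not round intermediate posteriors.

0.299

After 'alert': P(compromised) = 0.6·0.5000 / (0.6·0.5000 + 0.3·0.5000) ≈ 0.6667
After 'quiet': P(compromised) = 0.4·0.6667 / (0.4·0.6667 + 0.7·0.3333) ≈ 0.5333
After 'quiet': P(compromised) = 0.4·0.5333 / (0.4·0.5333 + 0.7·0.4667) ≈ 0.3951
After 'alert': P(compromised) = 0.6·0.3951 / (0.6·0.3951 + 0.3·0.6049) ≈ 0.5664
After 'quiet': P(compromised) = 0.4·0.5664 / (0.4·0.5664 + 0.7·0.4336) ≈ 0.4274
After 'quiet': P(compromised) = 0.4·0.4274 / (0.4·0.4274 + 0.7·0.5726) ≈ 0.2990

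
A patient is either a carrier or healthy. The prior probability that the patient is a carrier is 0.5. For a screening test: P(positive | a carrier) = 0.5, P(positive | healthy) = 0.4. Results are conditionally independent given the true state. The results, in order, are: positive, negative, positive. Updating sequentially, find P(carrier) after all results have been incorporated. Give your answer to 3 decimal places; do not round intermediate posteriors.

0.566

After 'positive': P(carrier) = 0.5·0.5000 / (0.5·0.5000 + 0.4·0.5000) ≈ 0.5556
After 'negative': P(carrier) = 0.5·0.5556 / (0.5·0.5556 + 0.6·0.4444) ≈ 0.5102
After 'positive': P(carrier) = 0.5·0.5102 / (0.5·0.5102 + 0.4·0.4898) ≈ 0.5656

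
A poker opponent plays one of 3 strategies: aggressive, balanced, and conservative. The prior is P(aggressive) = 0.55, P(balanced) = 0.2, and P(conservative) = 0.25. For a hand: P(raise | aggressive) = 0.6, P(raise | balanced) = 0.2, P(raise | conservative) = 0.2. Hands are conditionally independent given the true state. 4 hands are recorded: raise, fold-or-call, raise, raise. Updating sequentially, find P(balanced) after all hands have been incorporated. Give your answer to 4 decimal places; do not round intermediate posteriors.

After 'raise': normaliser = 0.6·0.5500 + 0.2·0.2000 + 0.2·0.2500; P(aggressive) ≈ 0.7857, P(balanced) ≈ 0.0952, P(conservative) ≈ 0.1190
After 'fold-or-call': normaliser = 0.4·0.7857 + 0.8·0.0952 + 0.8·0.1190; P(aggressive) ≈ 0.6471, P(balanced) ≈ 0.1569, P(conservative) ≈ 0.1961
After 'raise': normaliser = 0.6·0.6471 + 0.2·0.1569 + 0.2·0.1961; P(aggressive) ≈ 0.8462, P(balanced) ≈ 0.0684, P(conservative) ≈ 0.0855
After 'raise': normaliser = 0.6·0.8462 + 0.2·0.0684 + 0.2·0.0855; P(aggressive) ≈ 0.9429, P(balanced) ≈ 0.0254, P(conservative) ≈ 0.0317

0.0254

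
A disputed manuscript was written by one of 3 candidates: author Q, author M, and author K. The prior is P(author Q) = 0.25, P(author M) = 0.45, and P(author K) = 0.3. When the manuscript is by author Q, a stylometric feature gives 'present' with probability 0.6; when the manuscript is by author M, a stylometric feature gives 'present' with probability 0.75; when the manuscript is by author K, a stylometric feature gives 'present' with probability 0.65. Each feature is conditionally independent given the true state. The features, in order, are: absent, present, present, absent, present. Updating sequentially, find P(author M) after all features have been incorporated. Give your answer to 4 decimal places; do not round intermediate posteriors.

0.3878

After 'absent': normaliser = 0.4·0.2500 + 0.25·0.4500 + 0.35·0.3000; P(author Q) ≈ 0.3150, P(author M) ≈ 0.3543, P(author K) ≈ 0.3307
After 'present': normaliser = 0.6·0.3150 + 0.75·0.3543 + 0.65·0.3307; P(author Q) ≈ 0.2822, P(author M) ≈ 0.3968, P(author K) ≈ 0.3210
After 'present': normaliser = 0.6·0.2822 + 0.75·0.3968 + 0.65·0.3210; P(author Q) ≈ 0.2506, P(author M) ≈ 0.4405, P(author K) ≈ 0.3088
After 'absent': normaliser = 0.4·0.2506 + 0.25·0.4405 + 0.35·0.3088; P(author Q) ≈ 0.3148, P(author M) ≈ 0.3458, P(author K) ≈ 0.3394
After 'present': normaliser = 0.6·0.3148 + 0.75·0.3458 + 0.65·0.3394; P(author Q) ≈ 0.2824, P(author M) ≈ 0.3878, P(author K) ≈ 0.3298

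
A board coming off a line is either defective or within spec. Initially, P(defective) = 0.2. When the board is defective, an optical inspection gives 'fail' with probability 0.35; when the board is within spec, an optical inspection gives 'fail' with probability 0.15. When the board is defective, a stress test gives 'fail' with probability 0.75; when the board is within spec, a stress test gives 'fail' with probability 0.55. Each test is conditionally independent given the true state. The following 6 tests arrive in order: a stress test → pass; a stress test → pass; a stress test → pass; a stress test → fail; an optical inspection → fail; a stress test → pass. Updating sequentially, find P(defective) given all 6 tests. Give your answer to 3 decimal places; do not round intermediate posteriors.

0.070

After a stress test='pass': P(defective) = 0.25·0.2000 / (0.25·0.2000 + 0.45·0.8000) ≈ 0.1220
After a stress test='pass': P(defective) = 0.25·0.1220 / (0.25·0.1220 + 0.45·0.8780) ≈ 0.0716
After a stress test='pass': P(defective) = 0.25·0.0716 / (0.25·0.0716 + 0.45·0.9284) ≈ 0.0411
After a stress test='fail': P(defective) = 0.75·0.0411 / (0.75·0.0411 + 0.55·0.9589) ≈ 0.0552
After an optical inspection='fail': P(defective) = 0.35·0.0552 / (0.35·0.0552 + 0.15·0.9448) ≈ 0.1200
After a stress test='pass': P(defective) = 0.25·0.1200 / (0.25·0.1200 + 0.45·0.8800) ≈ 0.0704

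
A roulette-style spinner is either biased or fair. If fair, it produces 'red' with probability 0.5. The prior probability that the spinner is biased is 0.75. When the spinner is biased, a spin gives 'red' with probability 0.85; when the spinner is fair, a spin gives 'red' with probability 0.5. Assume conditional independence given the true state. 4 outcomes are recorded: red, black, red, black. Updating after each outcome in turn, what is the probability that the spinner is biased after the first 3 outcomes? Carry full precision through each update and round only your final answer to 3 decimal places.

0.722

After 'red': P(biased) = 0.85·0.7500 / (0.85·0.7500 + 0.5·0.2500) ≈ 0.8361
After 'black': P(biased) = 0.15·0.8361 / (0.15·0.8361 + 0.5·0.1639) ≈ 0.6047
After 'red': P(biased) = 0.85·0.6047 / (0.85·0.6047 + 0.5·0.3953) ≈ 0.7223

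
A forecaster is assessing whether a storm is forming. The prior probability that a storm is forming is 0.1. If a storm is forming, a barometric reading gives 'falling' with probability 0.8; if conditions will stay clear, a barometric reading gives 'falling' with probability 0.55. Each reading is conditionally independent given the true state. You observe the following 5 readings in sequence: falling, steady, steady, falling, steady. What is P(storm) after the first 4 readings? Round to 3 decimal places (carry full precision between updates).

0.044

After 'falling': P(storm) = 0.8·0.1000 / (0.8·0.1000 + 0.55·0.9000) ≈ 0.1391
After 'steady': P(storm) = 0.2·0.1391 / (0.2·0.1391 + 0.45·0.8609) ≈ 0.0670
After 'steady': P(storm) = 0.2·0.0670 / (0.2·0.0670 + 0.45·0.9330) ≈ 0.0309
After 'falling': P(storm) = 0.8·0.0309 / (0.8·0.0309 + 0.55·0.9691) ≈ 0.0444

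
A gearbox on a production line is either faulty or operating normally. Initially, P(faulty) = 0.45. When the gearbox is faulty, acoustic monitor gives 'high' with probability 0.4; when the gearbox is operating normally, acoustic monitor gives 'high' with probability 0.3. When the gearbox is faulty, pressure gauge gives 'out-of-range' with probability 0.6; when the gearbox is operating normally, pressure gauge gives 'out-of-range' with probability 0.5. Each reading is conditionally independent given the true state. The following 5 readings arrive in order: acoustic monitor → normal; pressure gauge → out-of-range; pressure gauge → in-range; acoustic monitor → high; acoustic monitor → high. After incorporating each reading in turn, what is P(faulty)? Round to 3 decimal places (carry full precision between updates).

After acoustic monitor='normal': P(faulty) = 0.6·0.4500 / (0.6·0.4500 + 0.7·0.5500) ≈ 0.4122
After pressure gauge='out-of-range': P(faulty) = 0.6·0.4122 / (0.6·0.4122 + 0.5·0.5878) ≈ 0.4570
After pressure gauge='in-range': P(faulty) = 0.4·0.4570 / (0.4·0.4570 + 0.5·0.5430) ≈ 0.4024
After acoustic monitor='high': P(faulty) = 0.4·0.4024 / (0.4·0.4024 + 0.3·0.5976) ≈ 0.4730
After acoustic monitor='high': P(faulty) = 0.4·0.4730 / (0.4·0.4730 + 0.3·0.5270) ≈ 0.5448

0.545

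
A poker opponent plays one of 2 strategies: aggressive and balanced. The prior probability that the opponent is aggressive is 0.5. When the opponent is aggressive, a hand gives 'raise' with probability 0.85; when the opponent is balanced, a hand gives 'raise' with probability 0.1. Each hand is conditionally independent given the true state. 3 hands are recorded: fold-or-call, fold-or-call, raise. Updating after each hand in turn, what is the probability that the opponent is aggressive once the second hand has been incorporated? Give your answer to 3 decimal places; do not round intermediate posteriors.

0.027

Apply Bayes' rule sequentially, carrying P(aggressive) forward.
After 'fold-or-call': P(aggressive) = 0.15·0.5000 / (0.15·0.5000 + 0.9·0.5000) ≈ 0.1429
After 'fold-or-call': P(aggressive) = 0.15·0.1429 / (0.15·0.1429 + 0.9·0.8571) ≈ 0.0270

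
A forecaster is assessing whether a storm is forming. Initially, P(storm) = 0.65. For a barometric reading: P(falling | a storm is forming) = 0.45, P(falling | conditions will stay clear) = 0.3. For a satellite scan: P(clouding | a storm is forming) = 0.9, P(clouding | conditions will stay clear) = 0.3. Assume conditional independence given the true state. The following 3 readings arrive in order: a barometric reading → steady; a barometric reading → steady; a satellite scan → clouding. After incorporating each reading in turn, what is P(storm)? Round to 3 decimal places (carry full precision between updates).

After a barometric reading='steady': P(storm) = 0.55·0.6500 / (0.55·0.6500 + 0.7·0.3500) ≈ 0.5934
After a barometric reading='steady': P(storm) = 0.55·0.5934 / (0.55·0.5934 + 0.7·0.4066) ≈ 0.5341
After a satellite scan='clouding': P(storm) = 0.9·0.5341 / (0.9·0.5341 + 0.3·0.4659) ≈ 0.7747

0.775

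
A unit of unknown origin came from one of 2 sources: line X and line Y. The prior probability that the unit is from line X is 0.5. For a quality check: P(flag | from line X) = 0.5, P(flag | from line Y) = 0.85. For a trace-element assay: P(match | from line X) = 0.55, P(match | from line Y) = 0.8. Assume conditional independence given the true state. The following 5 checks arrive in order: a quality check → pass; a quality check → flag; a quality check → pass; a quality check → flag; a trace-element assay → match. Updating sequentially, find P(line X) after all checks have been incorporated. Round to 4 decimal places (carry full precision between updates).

After a quality check='pass': P(line X) = 0.5·0.5000 / (0.5·0.5000 + 0.15·0.5000) ≈ 0.7692
After a quality check='flag': P(line X) = 0.5·0.7692 / (0.5·0.7692 + 0.85·0.2308) ≈ 0.6623
After a quality check='pass': P(line X) = 0.5·0.6623 / (0.5·0.6623 + 0.15·0.3377) ≈ 0.8673
After a quality check='flag': P(line X) = 0.5·0.8673 / (0.5·0.8673 + 0.85·0.1327) ≈ 0.7936
After a trace-element assay='match': P(line X) = 0.55·0.7936 / (0.55·0.7936 + 0.8·0.2064) ≈ 0.7255

0.7255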